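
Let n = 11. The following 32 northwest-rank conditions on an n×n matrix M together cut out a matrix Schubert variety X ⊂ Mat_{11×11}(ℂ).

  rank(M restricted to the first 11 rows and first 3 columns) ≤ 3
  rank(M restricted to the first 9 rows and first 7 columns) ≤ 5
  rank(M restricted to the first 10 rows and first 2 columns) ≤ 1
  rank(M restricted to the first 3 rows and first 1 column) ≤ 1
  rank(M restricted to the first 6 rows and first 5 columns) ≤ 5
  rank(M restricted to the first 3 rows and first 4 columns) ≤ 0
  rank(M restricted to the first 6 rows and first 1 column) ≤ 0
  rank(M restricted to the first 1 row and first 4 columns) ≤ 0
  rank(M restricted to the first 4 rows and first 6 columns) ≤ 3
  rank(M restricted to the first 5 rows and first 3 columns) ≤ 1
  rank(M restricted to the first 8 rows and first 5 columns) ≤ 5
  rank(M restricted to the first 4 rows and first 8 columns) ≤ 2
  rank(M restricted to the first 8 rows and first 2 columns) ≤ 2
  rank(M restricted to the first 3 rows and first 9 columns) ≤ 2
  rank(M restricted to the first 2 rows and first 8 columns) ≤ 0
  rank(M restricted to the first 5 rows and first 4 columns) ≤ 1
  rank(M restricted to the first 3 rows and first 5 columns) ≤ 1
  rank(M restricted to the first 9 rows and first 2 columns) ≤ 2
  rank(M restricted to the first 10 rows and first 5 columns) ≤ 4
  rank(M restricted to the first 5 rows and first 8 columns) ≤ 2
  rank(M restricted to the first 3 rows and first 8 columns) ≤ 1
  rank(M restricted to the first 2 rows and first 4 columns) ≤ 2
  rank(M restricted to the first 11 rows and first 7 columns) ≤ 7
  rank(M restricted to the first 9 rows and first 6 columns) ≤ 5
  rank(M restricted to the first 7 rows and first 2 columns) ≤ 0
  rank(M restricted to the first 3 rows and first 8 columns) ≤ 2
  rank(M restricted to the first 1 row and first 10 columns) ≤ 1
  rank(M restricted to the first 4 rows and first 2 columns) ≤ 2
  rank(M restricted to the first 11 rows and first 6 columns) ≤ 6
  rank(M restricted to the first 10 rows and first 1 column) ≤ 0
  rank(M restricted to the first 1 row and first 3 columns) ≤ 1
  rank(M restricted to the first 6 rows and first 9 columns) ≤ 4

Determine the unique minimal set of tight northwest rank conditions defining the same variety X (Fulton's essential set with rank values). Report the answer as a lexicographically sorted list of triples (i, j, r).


Propagating the 32 rank bounds to every northwest block:

  row 1: 0 | 0 | 0 | 0 | 0 | 0 | 0 | 0 | 1 | 1 | 1
  row 2: 0 | 0 | 0 | 0 | 0 | 0 | 0 | 0 | 1 | 2 | 2
  row 3: 0 | 0 | 0 | 0 | 1 | 1 | 1 | 1 | 2 | 3 | 3
  row 4: 0 | 0 | 1 | 1 | 2 | 2 | 2 | 2 | 3 | 4 | 4
  row 5: 0 | 0 | 1 | 1 | 2 | 2 | 2 | 2 | 3 | 4 | 5
  row 6: 0 | 0 | 1 | 2 | 3 | 3 | 3 | 3 | 4 | 5 | 6
  row 7: 0 | 0 | 1 | 2 | 3 | 4 | 4 | 4 | 5 | 6 | 7
  row 8: 0 | 1 | 2 | 3 | 4 | 5 | 5 | 5 | 6 | 7 | 8
  row 9: 0 | 1 | 2 | 3 | 4 | 5 | 5 | 6 | 7 | 8 | 9
  row 10: 0 | 1 | 2 | 3 | 4 | 5 | 6 | 7 | 8 | 9 | 10
  row 11: 1 | 2 | 3 | 4 | 5 | 6 | 7 | 8 | 9 | 10 | 11

reading off 1-entries of Δ²R: w = (9, 10, 5, 3, 11, 4, 6, 2, 8, 7, 1).

|D(w)|=36, |Ess(w)|=7:

[(2, 8, 0), (3, 4, 0), (5, 4, 1), (5, 8, 2), (7, 2, 0), (9, 7, 5), (10, 1, 0)]


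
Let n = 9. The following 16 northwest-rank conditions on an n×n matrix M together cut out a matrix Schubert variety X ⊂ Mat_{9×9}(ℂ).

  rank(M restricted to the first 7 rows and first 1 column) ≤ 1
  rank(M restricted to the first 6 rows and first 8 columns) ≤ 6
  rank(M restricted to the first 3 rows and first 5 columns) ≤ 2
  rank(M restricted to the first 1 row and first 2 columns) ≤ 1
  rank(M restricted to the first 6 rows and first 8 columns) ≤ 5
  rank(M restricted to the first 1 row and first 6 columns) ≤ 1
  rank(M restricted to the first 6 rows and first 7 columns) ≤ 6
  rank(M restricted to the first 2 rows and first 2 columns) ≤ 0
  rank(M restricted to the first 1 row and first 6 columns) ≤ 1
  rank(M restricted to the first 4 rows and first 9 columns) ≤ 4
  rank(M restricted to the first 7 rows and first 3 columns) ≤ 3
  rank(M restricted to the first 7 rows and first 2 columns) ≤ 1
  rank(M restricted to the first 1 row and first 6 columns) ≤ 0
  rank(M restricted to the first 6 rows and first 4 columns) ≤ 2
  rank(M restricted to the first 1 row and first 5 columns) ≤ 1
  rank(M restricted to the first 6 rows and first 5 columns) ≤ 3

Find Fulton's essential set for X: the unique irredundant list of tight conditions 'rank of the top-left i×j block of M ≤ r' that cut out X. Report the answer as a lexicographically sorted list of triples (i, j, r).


Computing R[i][j] = min implied NW-rank bound (n=9, 16 conditions):

  i=1: 0  0  0  0  0  0  1  1  1
  i=2: 0  0  1  1  1  1  2  2  2
  i=3: 1  1  2  2  2  2  3  3  3
  i=4: 1  1  2  2  3  3  4  4  4
  i=5: 1  1  2  2  3  4  5  5  5
  i=6: 1  1  2  2  3  4  5  5  6
  i=7: 1  1  2  3  4  5  6  6  7
  i=8: 1  2  3  4  5  6  7  7  8
  i=9: 1  2  3  4  5  6  7  8  9

so w = (7, 3, 1, 5, 6, 9, 4, 2, 8).

ℓ(w)=16; the 5 essential cells (i,j,r):

[(1, 6, 0), (2, 2, 0), (6, 4, 2), (6, 8, 5), (7, 2, 1)]


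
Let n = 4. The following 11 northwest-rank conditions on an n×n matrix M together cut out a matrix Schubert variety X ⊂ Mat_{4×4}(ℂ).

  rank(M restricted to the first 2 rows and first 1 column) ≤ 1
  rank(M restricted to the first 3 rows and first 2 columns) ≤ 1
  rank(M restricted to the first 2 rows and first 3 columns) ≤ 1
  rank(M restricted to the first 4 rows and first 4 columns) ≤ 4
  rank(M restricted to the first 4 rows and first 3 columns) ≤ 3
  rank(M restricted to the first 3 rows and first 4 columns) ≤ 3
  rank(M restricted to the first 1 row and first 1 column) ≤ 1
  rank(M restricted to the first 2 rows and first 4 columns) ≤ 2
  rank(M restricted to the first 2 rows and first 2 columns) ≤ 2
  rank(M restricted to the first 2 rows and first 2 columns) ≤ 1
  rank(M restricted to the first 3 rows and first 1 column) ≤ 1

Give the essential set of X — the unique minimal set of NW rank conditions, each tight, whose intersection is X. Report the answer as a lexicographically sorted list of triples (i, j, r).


Propagating the 11 rank bounds to every northwest block:

  i=1: 1 1 1 1
  i=2: 1 1 1 2
  i=3: 1 1 2 3
  i=4: 1 2 3 4

the unique w with this rank table is (1, 4, 3, 2).

|D(w)|=3, |Ess(w)|=2:

[(2, 3, 1), (3, 2, 1)]


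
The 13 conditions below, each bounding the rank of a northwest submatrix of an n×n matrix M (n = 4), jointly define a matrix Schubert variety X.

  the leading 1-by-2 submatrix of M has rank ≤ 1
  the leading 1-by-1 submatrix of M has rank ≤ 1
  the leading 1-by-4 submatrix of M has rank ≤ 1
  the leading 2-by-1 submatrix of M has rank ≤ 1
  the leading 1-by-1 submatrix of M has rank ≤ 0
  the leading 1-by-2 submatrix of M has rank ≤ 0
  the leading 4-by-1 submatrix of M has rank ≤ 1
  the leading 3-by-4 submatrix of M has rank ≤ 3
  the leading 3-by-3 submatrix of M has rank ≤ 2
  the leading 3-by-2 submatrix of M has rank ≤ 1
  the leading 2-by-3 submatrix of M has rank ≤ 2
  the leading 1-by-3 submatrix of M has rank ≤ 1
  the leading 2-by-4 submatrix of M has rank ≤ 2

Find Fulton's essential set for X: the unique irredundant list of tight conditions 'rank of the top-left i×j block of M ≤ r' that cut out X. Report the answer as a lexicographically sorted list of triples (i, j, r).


Propagating the 13 rank bounds to every northwest block:

  row 1: 0 | 0 | 1 | 1
  row 2: 1 | 1 | 2 | 2
  row 3: 1 | 1 | 2 | 3
  row 4: 1 | 2 | 3 | 4

reading off 1-entries of Δ²R: w = (3, 1, 4, 2).

Fulton essential set (2 of the 3 Rothe cells):

[(1, 2, 0), (3, 2, 1)]


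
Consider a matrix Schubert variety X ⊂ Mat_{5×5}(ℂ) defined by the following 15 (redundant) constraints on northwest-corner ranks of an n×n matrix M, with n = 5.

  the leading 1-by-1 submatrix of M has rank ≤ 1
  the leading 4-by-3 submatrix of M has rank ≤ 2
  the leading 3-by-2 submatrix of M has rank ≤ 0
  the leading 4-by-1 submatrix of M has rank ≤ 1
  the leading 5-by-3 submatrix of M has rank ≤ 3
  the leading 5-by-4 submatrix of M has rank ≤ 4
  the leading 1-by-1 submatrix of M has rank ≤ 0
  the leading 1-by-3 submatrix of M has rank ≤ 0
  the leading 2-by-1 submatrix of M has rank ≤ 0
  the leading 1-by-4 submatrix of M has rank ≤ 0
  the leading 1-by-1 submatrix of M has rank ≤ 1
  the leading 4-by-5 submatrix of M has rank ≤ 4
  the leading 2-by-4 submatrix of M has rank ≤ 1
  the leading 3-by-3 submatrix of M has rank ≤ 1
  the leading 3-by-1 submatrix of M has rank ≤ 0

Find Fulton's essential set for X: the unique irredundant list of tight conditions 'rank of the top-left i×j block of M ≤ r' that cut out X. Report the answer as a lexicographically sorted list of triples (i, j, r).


Propagating the 15 rank bounds to every northwest block:

  R[1]: 0, 0, 0, 0, 1
  R[2]: 0, 0, 1, 1, 2
  R[3]: 0, 0, 1, 2, 3
  R[4]: 1, 1, 2, 3, 4
  R[5]: 1, 2, 3, 4, 5

reading off 1-entries of Δ²R: w = (5, 3, 4, 1, 2).

2 SE-corners of the 8-cell Rothe diagram give Ess(w):

[(1, 4, 0), (3, 2, 0)]


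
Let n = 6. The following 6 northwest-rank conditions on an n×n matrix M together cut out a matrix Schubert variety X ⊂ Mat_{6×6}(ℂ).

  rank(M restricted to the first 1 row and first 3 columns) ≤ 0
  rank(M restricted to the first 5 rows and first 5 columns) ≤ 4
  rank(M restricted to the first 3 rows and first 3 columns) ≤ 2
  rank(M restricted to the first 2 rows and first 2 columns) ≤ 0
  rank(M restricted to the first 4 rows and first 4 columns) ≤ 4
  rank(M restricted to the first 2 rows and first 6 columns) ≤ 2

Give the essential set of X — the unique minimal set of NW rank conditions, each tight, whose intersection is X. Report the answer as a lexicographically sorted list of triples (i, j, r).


Reconstructing r_w from the 6 given conditions:

  i=1: 0 | 0 | 0 | 1 | 1 | 1
  i=2: 0 | 0 | 1 | 2 | 2 | 2
  i=3: 1 | 1 | 2 | 3 | 3 | 3
  i=4: 1 | 2 | 3 | 4 | 4 | 4
  i=5: 1 | 2 | 3 | 4 | 4 | 5
  i=6: 1 | 2 | 3 | 4 | 5 | 6

second differences of R give the permutation w = (4, 3, 1, 2, 6, 5).

Rothe diagram D(w) (6 cells), 3 SE-corners (essential conditions):

[(1, 3, 0), (2, 2, 0), (5, 5, 4)]


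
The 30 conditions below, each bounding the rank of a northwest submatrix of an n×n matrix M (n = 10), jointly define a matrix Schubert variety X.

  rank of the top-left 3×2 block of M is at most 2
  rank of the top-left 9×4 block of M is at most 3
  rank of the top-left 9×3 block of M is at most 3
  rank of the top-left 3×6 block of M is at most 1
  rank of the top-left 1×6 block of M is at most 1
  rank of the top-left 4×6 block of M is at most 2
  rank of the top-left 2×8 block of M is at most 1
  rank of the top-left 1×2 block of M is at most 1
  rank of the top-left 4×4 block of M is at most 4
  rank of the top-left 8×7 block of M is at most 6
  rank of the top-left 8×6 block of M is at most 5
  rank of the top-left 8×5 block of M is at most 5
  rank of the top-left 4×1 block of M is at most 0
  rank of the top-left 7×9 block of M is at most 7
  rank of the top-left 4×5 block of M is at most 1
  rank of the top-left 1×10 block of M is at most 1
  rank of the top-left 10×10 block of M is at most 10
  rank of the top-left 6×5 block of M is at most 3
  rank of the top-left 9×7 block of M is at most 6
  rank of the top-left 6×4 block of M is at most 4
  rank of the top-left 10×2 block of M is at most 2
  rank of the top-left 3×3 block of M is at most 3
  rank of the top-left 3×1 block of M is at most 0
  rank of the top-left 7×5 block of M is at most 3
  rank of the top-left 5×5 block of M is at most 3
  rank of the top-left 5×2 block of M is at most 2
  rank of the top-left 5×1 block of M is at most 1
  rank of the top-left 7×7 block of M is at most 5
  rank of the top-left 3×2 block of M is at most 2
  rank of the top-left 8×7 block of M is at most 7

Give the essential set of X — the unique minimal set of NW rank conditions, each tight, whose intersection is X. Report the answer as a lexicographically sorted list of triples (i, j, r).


Reconstructing r_w from the 30 given conditions:

  i=1: 0, 1, 1, 1, 1, 1, 1, 1, 1, 1
  i=2: 0, 1, 1, 1, 1, 1, 1, 1, 2, 2
  i=3: 0, 1, 1, 1, 1, 1, 2, 2, 3, 3
  i=4: 0, 1, 1, 1, 1, 2, 3, 3, 4, 4
  i=5: 1, 2, 2, 2, 2, 3, 4, 4, 5, 5
  i=6: 1, 2, 3, 3, 3, 4, 5, 5, 6, 6
  i=7: 1, 2, 3, 3, 3, 4, 5, 6, 7, 7
  i=8: 1, 2, 3, 3, 4, 5, 6, 7, 8, 8
  i=9: 1, 2, 3, 3, 4, 5, 6, 7, 8, 9
  i=10: 1, 2, 3, 4, 5, 6, 7, 8, 9, 10

reading off 1-entries of Δ²R: w = (2, 9, 7, 6, 1, 3, 8, 5, 10, 4).

Fulton essential set (6 of the 21 Rothe cells):

[(2, 8, 1), (3, 6, 1), (4, 1, 0), (4, 5, 1), (7, 5, 3), (9, 4, 3)]


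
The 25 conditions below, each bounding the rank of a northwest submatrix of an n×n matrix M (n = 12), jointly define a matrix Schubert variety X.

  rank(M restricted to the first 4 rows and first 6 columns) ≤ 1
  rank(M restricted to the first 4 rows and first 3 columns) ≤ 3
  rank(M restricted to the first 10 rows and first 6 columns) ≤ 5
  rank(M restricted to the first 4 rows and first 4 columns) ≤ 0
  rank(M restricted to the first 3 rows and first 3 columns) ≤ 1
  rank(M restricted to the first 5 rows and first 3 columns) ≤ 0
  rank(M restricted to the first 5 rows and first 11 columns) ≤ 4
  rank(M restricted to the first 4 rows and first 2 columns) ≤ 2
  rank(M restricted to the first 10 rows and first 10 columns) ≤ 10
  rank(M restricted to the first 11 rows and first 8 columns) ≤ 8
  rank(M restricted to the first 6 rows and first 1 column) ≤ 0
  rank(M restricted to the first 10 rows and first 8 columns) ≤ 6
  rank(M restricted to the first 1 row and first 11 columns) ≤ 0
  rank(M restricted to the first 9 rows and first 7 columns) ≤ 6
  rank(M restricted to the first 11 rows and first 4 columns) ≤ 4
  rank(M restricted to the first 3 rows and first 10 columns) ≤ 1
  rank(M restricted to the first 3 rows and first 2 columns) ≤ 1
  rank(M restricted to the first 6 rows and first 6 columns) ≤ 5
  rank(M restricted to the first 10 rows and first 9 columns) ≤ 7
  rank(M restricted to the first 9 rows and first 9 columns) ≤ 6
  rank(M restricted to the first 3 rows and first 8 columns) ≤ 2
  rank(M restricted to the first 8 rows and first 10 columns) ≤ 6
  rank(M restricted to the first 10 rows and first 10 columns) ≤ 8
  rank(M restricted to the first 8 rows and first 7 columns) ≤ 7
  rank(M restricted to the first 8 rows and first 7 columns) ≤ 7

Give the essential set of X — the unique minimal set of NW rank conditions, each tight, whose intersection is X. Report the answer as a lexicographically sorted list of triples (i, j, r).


Reconstructing r_w from the 25 given conditions:

  i=1: 0  0  0  0  0  0  0  0  0  0  0  1
  i=2: 0  0  0  0  1  1  1  1  1  1  1  2
  i=3: 0  0  0  0  1  1  1  1  1  1  2  3
  i=4: 0  0  0  0  1  1  2  2  2  2  3  4
  i=5: 0  0  0  1  2  2  3  3  3  3  4  5
  i=6: 0  1  1  2  3  3  4  4  4  4  5  6
  i=7: 1  2  2  3  4  4  5  5  5  5  6  7
  i=8: 1  2  3  4  5  5  6  6  6  6  7  8
  i=9: 1  2  3  4  5  5  6  6  6  7  8  9
  i=10: 1  2  3  4  5  5  6  6  7  8  9  10
  i=11: 1  2  3  4  5  6  7  7  8  9  10  11
  i=12: 1  2  3  4  5  6  7  8  9  10  11  12

hence w(1..12) = (12, 5, 11, 7, 4, 2, 1, 3, 10, 9, 6, 8).

9 SE-corners of the 38-cell Rothe diagram give Ess(w):

[(1, 11, 0), (3, 10, 1), (4, 4, 0), (4, 6, 1), (5, 3, 0), (6, 1, 0), (9, 9, 6), (10, 6, 5), (10, 8, 6)]


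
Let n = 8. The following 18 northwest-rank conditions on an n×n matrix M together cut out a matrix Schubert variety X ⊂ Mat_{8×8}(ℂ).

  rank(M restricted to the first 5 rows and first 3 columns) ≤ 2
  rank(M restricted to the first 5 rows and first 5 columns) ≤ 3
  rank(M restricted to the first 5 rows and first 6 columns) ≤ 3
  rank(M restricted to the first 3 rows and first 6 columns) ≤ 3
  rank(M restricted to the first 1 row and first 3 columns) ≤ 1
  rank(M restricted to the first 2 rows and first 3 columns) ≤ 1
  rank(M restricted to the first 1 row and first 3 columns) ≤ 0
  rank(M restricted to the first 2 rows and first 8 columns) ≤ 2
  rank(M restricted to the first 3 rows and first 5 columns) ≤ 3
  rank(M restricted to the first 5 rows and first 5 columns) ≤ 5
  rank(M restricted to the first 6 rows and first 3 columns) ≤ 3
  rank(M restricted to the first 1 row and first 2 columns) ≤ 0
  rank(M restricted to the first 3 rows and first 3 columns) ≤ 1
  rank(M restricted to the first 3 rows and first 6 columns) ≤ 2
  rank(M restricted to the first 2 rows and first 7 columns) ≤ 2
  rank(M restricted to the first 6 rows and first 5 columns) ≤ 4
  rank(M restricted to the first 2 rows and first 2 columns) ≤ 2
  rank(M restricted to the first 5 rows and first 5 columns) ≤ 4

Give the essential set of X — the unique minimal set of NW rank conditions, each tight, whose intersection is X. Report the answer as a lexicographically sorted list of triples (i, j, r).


The tightest implied rank at each (i,j), from the 18 conditions:

  0  0  0  1  1  1  1  1
  1  1  1  2  2  2  2  2
  1  1  1  2  2  2  3  3
  1  2  2  3  3  3  4  4
  1  2  2  3  3  3  4  5
  1  2  3  4  4  4  5  6
  1  2  3  4  5  5  6  7
  1  2  3  4  5  6  7  8

reading off 1-entries of Δ²R: w = (4, 1, 7, 2, 8, 3, 5, 6).

ℓ(w)=10; the 5 essential cells (i,j,r):

[(1, 3, 0), (3, 3, 1), (3, 6, 2), (5, 3, 2), (5, 6, 3)]


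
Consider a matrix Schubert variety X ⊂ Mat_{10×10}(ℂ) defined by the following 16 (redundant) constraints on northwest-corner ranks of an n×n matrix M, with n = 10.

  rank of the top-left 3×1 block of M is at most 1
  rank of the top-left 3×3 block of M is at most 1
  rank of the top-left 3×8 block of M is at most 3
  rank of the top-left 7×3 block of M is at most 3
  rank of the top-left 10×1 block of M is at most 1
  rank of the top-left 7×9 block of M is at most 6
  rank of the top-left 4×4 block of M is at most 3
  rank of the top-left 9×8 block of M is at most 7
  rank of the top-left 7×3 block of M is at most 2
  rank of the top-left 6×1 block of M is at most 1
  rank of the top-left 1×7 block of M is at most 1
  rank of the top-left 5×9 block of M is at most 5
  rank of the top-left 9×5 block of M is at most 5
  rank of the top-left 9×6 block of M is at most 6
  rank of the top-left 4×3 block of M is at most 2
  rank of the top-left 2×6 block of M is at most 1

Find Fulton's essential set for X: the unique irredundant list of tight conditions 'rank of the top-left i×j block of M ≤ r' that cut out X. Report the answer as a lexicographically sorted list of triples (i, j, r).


Computing R[i][j] = min implied NW-rank bound (n=10, 16 conditions):

  R[1]: 1, 1, 1, 1, 1, 1, 1, 1, 1, 1
  R[2]: 1, 1, 1, 1, 1, 1, 2, 2, 2, 2
  R[3]: 1, 1, 1, 2, 2, 2, 3, 3, 3, 3
  R[4]: 1, 2, 2, 3, 3, 3, 4, 4, 4, 4
  R[5]: 1, 2, 2, 3, 4, 4, 5, 5, 5, 5
  R[6]: 1, 2, 2, 3, 4, 5, 6, 6, 6, 6
  R[7]: 1, 2, 2, 3, 4, 5, 6, 6, 6, 7
  R[8]: 1, 2, 3, 4, 5, 6, 7, 7, 7, 8
  R[9]: 1, 2, 3, 4, 5, 6, 7, 7, 8, 9
  R[10]: 1, 2, 3, 4, 5, 6, 7, 8, 9, 10

reading off 1-entries of Δ²R: w = (1, 7, 4, 2, 5, 6, 10, 3, 9, 8).

Fulton essential set (5 of the 13 Rothe cells):

[(2, 6, 1), (3, 3, 1), (7, 3, 2), (7, 9, 6), (9, 8, 7)]


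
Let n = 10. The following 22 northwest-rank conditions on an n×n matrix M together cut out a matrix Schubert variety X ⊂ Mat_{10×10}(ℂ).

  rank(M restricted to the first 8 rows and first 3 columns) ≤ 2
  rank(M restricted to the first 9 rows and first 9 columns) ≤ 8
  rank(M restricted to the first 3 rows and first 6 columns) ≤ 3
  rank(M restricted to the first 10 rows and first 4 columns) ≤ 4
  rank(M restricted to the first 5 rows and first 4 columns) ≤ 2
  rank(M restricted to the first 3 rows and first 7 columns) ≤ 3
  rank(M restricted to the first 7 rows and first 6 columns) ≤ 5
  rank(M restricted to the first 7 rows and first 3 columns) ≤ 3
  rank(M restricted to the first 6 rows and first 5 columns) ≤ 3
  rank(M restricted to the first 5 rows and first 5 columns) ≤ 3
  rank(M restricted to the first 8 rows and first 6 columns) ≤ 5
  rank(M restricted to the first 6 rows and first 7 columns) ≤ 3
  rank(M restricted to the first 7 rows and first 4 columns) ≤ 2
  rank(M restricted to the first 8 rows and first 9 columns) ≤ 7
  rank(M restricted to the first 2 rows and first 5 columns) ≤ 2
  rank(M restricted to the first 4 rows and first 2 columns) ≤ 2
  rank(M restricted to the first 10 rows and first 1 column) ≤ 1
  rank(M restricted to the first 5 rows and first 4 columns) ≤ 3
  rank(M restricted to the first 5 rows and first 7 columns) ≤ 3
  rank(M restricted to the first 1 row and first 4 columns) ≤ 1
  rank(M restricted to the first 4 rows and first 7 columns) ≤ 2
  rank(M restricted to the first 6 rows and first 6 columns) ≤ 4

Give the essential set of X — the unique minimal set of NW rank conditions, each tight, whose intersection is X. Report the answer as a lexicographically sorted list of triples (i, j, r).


Reconstructing r_w from the 22 given conditions:

  i=1: 1  1  1  1  1  1  1  1  1  1
  i=2: 1  2  2  2  2  2  2  2  2  2
  i=3: 1  2  2  2  2  2  2  3  3  3
  i=4: 1  2  2  2  2  2  2  3  4  4
  i=5: 1  2  2  2  3  3  3  4  5  5
  i=6: 1  2  2  2  3  3  3  4  5  6
  i=7: 1  2  2  2  3  4  4  5  6  7
  i=8: 1  2  2  3  4  5  5  6  7  8
  i=9: 1  2  3  4  5  6  6  7  8  9
  i=10: 1  2  3  4  5  6  7  8  9  10

reading off 1-entries of Δ²R: w = (1, 2, 8, 9, 5, 10, 6, 4, 3, 7).

4 SE-corners of the 19-cell Rothe diagram give Ess(w):

[(4, 7, 2), (6, 7, 3), (7, 4, 2), (8, 3, 2)]


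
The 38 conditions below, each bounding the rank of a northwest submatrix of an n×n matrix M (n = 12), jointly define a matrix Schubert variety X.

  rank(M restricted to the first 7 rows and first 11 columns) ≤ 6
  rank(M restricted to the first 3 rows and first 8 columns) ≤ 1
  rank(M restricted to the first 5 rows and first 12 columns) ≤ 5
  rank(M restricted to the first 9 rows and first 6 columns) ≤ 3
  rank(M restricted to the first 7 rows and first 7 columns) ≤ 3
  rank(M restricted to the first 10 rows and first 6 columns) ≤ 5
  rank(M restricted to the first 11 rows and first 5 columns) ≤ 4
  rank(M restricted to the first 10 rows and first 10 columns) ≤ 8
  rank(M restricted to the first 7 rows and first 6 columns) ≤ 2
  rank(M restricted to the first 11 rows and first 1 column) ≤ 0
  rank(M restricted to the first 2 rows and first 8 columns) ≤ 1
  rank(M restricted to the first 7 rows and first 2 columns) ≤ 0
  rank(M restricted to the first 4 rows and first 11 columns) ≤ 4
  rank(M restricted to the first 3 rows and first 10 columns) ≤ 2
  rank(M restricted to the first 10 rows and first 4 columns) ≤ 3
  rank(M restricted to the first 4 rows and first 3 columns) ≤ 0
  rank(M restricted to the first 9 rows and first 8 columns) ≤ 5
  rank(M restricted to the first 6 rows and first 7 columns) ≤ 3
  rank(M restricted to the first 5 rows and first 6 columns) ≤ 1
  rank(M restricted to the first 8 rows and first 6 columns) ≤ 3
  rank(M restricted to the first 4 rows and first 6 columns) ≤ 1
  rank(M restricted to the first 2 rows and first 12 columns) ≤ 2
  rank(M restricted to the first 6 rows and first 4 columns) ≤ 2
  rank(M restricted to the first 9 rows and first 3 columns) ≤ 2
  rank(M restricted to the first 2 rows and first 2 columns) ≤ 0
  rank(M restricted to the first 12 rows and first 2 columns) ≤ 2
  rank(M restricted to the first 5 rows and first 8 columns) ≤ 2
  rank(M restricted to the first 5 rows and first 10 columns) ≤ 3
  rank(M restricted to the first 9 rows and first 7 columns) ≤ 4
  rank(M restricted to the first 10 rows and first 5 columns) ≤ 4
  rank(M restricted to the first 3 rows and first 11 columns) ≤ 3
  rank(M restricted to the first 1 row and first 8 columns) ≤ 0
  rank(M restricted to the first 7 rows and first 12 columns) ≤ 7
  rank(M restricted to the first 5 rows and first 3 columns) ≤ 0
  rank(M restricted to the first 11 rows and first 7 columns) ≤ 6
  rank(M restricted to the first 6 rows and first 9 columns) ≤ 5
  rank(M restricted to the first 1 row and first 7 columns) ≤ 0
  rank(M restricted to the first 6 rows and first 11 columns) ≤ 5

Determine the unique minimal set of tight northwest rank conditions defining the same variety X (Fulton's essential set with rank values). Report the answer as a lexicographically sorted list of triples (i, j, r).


Recovering R(i,j) via the rank-extension bound from the 38 conditions:

  R[1]: 0  0  0  0  0  0  0  0  1  1  1  1
  R[2]: 0  0  0  1  1  1  1  1  2  2  2  2
  R[3]: 0  0  0  1  1  1  1  1  2  2  3  3
  R[4]: 0  0  0  1  1  1  2  2  3  3  4  4
  R[5]: 0  0  0  1  1  1  2  2  3  3  4  5
  R[6]: 0  0  1  2  2  2  3  3  4  4  5  6
  R[7]: 0  0  1  2  2  2  3  4  5  5  6  7
  R[8]: 0  1  2  3  3  3  4  5  6  6  7  8
  R[9]: 0  1  2  3  3  3  4  5  6  7  8  9
  R[10]: 0  1  2  3  4  4  5  6  7  8  9  10
  R[11]: 0  1  2  3  4  5  6  7  8  9  10  11
  R[12]: 1  2  3  4  5  6  7  8  9  10  11  12

reading off 1-entries of Δ²R: w = (9, 4, 11, 7, 12, 3, 8, 2, 10, 5, 6, 1).

11 SE-corners of the 43-cell Rothe diagram give Ess(w):

[(1, 8, 0), (3, 8, 1), (3, 10, 2), (5, 3, 0), (5, 6, 1), (5, 8, 2), (5, 10, 3), (7, 2, 0), (7, 6, 2), (9, 6, 3), (11, 1, 0)]


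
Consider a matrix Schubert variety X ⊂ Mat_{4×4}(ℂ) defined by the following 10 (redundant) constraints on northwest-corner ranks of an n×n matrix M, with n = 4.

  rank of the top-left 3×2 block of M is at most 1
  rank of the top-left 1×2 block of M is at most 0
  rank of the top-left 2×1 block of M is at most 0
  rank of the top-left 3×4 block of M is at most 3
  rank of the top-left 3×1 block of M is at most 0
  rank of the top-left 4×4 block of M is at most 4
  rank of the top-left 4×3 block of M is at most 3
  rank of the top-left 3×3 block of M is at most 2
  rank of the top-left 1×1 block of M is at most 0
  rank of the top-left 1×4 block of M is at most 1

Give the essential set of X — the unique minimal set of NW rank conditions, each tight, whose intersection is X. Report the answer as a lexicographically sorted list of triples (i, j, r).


Propagating the 10 rank bounds to every northwest block:

  0 0 1 1
  0 1 2 2
  0 1 2 3
  1 2 3 4

the unique w with this rank table is (3, 2, 4, 1).

Rothe diagram D(w) (4 cells), 2 SE-corners (essential conditions):

[(1, 2, 0), (3, 1, 0)]


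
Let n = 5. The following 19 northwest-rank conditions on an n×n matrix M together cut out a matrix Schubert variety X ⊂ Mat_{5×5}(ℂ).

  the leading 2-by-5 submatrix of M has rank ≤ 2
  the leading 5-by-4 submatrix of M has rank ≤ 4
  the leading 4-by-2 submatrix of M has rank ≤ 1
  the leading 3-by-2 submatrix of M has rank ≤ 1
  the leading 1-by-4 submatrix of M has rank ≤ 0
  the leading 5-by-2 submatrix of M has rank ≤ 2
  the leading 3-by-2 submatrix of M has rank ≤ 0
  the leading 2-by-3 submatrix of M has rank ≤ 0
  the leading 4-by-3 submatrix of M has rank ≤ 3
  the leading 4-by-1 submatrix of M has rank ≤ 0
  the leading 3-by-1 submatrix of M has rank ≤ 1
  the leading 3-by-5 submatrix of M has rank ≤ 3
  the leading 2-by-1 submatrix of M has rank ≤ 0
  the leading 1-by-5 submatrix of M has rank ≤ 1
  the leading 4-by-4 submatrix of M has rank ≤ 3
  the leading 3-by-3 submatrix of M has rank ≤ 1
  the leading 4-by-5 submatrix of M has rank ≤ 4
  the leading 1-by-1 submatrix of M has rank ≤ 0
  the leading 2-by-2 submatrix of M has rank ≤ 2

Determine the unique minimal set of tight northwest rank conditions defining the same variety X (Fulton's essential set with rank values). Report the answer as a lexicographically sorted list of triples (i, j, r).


The tightest implied rank at each (i,j), from the 19 conditions:

  R[1]: 0, 0, 0, 0, 1
  R[2]: 0, 0, 0, 1, 2
  R[3]: 0, 0, 1, 2, 3
  R[4]: 0, 1, 2, 3, 4
  R[5]: 1, 2, 3, 4, 5

giving w = (5, 4, 3, 2, 1) via Δ²R.

D(w) has 10 cells with 4 SE-corners; essential set:

[(1, 4, 0), (2, 3, 0), (3, 2, 0), (4, 1, 0)]


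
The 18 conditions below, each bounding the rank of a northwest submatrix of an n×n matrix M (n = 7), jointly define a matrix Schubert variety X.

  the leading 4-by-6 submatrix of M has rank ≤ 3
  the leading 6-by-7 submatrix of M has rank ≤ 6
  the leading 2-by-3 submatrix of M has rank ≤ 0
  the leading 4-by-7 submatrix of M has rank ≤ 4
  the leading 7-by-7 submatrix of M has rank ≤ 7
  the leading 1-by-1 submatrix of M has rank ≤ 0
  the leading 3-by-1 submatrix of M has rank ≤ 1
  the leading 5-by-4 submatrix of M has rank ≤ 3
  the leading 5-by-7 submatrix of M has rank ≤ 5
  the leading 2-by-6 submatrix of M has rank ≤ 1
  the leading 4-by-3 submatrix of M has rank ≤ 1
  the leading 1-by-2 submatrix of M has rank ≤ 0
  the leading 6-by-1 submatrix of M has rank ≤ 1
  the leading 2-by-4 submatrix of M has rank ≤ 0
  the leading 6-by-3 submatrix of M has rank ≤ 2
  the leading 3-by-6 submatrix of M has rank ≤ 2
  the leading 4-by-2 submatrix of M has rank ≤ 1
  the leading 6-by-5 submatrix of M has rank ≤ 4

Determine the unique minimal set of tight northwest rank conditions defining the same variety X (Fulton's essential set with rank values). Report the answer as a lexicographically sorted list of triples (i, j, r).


Reconstructing r_w from the 18 given conditions:

  i=1: 0 0 0 0 1 1 1
  i=2: 0 0 0 0 1 1 2
  i=3: 1 1 1 1 2 2 3
  i=4: 1 1 1 2 3 3 4
  i=5: 1 2 2 3 4 4 5
  i=6: 1 2 2 3 4 5 6
  i=7: 1 2 3 4 5 6 7

giving w = (5, 7, 1, 4, 2, 6, 3) via Δ²R.

D(w) has 12 cells with 4 SE-corners; essential set:

[(2, 4, 0), (2, 6, 1), (4, 3, 1), (6, 3, 2)]


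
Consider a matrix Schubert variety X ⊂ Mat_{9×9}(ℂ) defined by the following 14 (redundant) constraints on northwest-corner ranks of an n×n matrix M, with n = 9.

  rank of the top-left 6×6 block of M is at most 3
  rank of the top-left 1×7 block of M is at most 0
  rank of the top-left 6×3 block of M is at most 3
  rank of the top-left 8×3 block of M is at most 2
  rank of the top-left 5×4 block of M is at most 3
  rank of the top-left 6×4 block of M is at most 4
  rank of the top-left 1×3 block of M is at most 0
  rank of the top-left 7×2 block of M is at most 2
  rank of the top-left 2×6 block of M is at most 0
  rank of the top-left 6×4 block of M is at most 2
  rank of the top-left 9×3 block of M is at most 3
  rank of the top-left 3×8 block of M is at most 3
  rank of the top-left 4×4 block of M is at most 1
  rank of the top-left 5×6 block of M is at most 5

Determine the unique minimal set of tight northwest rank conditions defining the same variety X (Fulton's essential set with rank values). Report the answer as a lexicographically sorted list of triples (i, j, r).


Computing R[i][j] = min implied NW-rank bound (n=9, 14 conditions):

  i=1: 0 | 0 | 0 | 0 | 0 | 0 | 0 | 1 | 1
  i=2: 0 | 0 | 0 | 0 | 0 | 0 | 1 | 2 | 2
  i=3: 1 | 1 | 1 | 1 | 1 | 1 | 2 | 3 | 3
  i=4: 1 | 1 | 1 | 1 | 2 | 2 | 3 | 4 | 4
  i=5: 1 | 2 | 2 | 2 | 3 | 3 | 4 | 5 | 5
  i=6: 1 | 2 | 2 | 2 | 3 | 3 | 4 | 5 | 6
  i=7: 1 | 2 | 2 | 3 | 4 | 4 | 5 | 6 | 7
  i=8: 1 | 2 | 2 | 3 | 4 | 5 | 6 | 7 | 8
  i=9: 1 | 2 | 3 | 4 | 5 | 6 | 7 | 8 | 9

the unique w with this rank table is (8, 7, 1, 5, 2, 9, 4, 6, 3).

|D(w)|=21, |Ess(w)|=6:

[(1, 7, 0), (2, 6, 0), (4, 4, 1), (6, 4, 2), (6, 6, 3), (8, 3, 2)]


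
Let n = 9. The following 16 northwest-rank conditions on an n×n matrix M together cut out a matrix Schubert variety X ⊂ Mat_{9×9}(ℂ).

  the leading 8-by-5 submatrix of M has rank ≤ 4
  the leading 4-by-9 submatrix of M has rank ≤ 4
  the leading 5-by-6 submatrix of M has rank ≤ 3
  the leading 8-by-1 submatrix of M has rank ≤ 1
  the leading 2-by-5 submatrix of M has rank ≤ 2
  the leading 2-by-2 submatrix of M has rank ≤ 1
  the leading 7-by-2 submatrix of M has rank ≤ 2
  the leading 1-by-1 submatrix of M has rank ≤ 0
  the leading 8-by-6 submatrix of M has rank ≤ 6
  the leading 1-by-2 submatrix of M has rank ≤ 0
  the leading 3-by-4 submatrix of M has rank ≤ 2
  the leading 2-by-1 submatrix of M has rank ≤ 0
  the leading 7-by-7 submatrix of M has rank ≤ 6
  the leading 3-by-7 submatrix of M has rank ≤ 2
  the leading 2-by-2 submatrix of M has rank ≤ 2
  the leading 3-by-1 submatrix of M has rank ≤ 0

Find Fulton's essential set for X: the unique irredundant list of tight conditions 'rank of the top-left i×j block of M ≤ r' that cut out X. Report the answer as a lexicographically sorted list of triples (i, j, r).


Recovering R(i,j) via the rank-extension bound from the 16 conditions:

  R[1]: 0, 0, 1, 1, 1, 1, 1, 1, 1
  R[2]: 0, 1, 2, 2, 2, 2, 2, 2, 2
  R[3]: 0, 1, 2, 2, 2, 2, 2, 3, 3
  R[4]: 1, 2, 3, 3, 3, 3, 3, 4, 4
  R[5]: 1, 2, 3, 3, 3, 3, 4, 5, 5
  R[6]: 1, 2, 3, 4, 4, 4, 5, 6, 6
  R[7]: 1, 2, 3, 4, 4, 5, 6, 7, 7
  R[8]: 1, 2, 3, 4, 4, 5, 6, 7, 8
  R[9]: 1, 2, 3, 4, 5, 6, 7, 8, 9

the unique w with this rank table is (3, 2, 8, 1, 7, 4, 6, 9, 5).

D(w) has 13 cells with 5 SE-corners; essential set:

[(1, 2, 0), (3, 1, 0), (3, 7, 2), (5, 6, 3), (8, 5, 4)]


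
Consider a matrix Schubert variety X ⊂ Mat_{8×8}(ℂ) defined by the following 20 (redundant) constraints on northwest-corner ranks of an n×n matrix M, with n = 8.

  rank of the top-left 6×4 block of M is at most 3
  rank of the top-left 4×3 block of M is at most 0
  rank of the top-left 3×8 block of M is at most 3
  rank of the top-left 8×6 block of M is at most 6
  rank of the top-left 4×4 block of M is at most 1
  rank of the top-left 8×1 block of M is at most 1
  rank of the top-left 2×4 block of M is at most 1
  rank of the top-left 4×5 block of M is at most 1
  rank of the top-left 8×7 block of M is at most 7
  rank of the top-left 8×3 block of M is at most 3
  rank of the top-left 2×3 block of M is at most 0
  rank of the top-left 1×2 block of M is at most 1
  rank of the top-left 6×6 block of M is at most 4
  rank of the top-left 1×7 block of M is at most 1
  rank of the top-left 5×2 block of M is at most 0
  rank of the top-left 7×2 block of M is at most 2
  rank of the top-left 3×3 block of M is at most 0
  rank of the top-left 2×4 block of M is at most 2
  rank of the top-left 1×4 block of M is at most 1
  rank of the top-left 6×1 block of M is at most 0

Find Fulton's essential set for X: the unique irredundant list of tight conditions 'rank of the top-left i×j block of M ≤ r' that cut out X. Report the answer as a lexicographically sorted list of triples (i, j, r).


Computing R[i][j] = min implied NW-rank bound (n=8, 20 conditions):

  R[1]: 0, 0, 0, 1, 1, 1, 1, 1
  R[2]: 0, 0, 0, 1, 1, 2, 2, 2
  R[3]: 0, 0, 0, 1, 1, 2, 3, 3
  R[4]: 0, 0, 0, 1, 1, 2, 3, 4
  R[5]: 0, 0, 1, 2, 2, 3, 4, 5
  R[6]: 0, 1, 2, 3, 3, 4, 5, 6
  R[7]: 1, 2, 3, 4, 4, 5, 6, 7
  R[8]: 1, 2, 3, 4, 5, 6, 7, 8

second differences of R give the permutation w = (4, 6, 7, 8, 3, 2, 1, 5).

D(w) has 18 cells with 4 SE-corners; essential set:

[(4, 3, 0), (4, 5, 1), (5, 2, 0), (6, 1, 0)]


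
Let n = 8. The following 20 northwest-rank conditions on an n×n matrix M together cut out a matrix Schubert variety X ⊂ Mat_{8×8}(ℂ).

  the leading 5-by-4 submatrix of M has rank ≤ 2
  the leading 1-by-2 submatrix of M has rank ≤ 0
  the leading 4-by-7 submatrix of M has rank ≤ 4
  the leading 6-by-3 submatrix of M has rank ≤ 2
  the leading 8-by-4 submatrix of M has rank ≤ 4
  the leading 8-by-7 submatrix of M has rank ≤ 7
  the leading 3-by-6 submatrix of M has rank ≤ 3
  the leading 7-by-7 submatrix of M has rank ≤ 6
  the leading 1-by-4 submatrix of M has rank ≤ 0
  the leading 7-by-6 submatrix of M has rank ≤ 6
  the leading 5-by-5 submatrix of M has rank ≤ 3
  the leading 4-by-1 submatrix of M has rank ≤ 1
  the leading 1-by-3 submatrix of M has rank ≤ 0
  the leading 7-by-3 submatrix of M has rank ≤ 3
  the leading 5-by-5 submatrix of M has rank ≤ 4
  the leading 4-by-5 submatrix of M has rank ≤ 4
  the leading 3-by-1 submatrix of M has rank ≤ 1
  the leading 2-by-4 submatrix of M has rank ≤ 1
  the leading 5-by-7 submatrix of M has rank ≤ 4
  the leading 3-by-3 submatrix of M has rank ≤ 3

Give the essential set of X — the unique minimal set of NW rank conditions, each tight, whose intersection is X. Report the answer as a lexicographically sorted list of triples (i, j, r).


Recovering R(i,j) via the rank-extension bound from the 20 conditions:

  0  0  0  0  1  1  1  1
  1  1  1  1  2  2  2  2
  1  2  2  2  3  3  3  3
  1  2  2  2  3  4  4  4
  1  2  2  2  3  4  4  5
  1  2  2  3  4  5  5  6
  1  2  3  4  5  6  6  7
  1  2  3  4  5  6  7  8

reading off 1-entries of Δ²R: w = (5, 1, 2, 6, 8, 4, 3, 7).

Rothe diagram D(w) (10 cells), 4 SE-corners (essential conditions):

[(1, 4, 0), (5, 4, 2), (5, 7, 4), (6, 3, 2)]


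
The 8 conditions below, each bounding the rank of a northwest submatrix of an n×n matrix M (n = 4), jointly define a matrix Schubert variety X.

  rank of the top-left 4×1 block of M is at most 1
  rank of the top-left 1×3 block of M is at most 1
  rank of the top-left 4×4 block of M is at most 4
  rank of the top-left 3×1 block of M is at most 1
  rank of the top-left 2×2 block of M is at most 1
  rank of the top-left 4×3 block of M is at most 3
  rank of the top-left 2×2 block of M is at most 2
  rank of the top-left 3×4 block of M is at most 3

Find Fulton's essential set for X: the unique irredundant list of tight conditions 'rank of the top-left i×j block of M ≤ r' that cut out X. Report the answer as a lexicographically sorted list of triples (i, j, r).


The tightest implied rank at each (i,j), from the 8 conditions:

  i=1: 1 1 1 1
  i=2: 1 1 2 2
  i=3: 1 2 3 3
  i=4: 1 2 3 4

second differences of R give the permutation w = (1, 3, 2, 4).

|D(w)|=1, |Ess(w)|=1:

[(2, 2, 1)]


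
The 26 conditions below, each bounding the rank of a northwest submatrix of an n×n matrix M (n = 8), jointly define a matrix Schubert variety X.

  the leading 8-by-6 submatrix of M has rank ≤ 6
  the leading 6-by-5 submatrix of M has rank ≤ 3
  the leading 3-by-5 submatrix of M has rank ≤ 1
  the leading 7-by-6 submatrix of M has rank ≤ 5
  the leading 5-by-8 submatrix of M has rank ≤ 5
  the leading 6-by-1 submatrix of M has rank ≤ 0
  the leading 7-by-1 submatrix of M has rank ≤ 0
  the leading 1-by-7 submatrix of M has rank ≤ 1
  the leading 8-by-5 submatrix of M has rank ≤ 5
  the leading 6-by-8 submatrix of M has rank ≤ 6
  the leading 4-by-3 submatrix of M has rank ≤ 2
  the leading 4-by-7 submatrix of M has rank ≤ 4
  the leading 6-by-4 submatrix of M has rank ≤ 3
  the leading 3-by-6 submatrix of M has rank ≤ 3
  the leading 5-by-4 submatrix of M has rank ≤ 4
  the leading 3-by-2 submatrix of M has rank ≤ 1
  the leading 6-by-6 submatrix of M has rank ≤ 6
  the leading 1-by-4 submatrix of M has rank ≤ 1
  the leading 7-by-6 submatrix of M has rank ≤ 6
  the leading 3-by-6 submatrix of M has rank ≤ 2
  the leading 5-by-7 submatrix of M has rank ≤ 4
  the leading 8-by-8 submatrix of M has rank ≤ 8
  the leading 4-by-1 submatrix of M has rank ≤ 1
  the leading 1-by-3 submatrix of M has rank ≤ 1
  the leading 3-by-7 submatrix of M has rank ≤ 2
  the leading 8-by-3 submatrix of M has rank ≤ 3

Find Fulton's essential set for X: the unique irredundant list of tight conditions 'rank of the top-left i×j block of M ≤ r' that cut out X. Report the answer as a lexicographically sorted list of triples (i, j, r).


The tightest implied rank at each (i,j), from the 26 conditions:

  0 | 1 | 1 | 1 | 1 | 1 | 1 | 1
  0 | 1 | 1 | 1 | 1 | 2 | 2 | 2
  0 | 1 | 1 | 1 | 1 | 2 | 2 | 3
  0 | 1 | 2 | 2 | 2 | 3 | 3 | 4
  0 | 1 | 2 | 3 | 3 | 4 | 4 | 5
  0 | 1 | 2 | 3 | 3 | 4 | 5 | 6
  0 | 1 | 2 | 3 | 4 | 5 | 6 | 7
  1 | 2 | 3 | 4 | 5 | 6 | 7 | 8

the unique w with this rank table is (2, 6, 8, 3, 4, 7, 5, 1).

Fulton essential set (4 of the 15 Rothe cells):

[(3, 5, 1), (3, 7, 2), (6, 5, 3), (7, 1, 0)]


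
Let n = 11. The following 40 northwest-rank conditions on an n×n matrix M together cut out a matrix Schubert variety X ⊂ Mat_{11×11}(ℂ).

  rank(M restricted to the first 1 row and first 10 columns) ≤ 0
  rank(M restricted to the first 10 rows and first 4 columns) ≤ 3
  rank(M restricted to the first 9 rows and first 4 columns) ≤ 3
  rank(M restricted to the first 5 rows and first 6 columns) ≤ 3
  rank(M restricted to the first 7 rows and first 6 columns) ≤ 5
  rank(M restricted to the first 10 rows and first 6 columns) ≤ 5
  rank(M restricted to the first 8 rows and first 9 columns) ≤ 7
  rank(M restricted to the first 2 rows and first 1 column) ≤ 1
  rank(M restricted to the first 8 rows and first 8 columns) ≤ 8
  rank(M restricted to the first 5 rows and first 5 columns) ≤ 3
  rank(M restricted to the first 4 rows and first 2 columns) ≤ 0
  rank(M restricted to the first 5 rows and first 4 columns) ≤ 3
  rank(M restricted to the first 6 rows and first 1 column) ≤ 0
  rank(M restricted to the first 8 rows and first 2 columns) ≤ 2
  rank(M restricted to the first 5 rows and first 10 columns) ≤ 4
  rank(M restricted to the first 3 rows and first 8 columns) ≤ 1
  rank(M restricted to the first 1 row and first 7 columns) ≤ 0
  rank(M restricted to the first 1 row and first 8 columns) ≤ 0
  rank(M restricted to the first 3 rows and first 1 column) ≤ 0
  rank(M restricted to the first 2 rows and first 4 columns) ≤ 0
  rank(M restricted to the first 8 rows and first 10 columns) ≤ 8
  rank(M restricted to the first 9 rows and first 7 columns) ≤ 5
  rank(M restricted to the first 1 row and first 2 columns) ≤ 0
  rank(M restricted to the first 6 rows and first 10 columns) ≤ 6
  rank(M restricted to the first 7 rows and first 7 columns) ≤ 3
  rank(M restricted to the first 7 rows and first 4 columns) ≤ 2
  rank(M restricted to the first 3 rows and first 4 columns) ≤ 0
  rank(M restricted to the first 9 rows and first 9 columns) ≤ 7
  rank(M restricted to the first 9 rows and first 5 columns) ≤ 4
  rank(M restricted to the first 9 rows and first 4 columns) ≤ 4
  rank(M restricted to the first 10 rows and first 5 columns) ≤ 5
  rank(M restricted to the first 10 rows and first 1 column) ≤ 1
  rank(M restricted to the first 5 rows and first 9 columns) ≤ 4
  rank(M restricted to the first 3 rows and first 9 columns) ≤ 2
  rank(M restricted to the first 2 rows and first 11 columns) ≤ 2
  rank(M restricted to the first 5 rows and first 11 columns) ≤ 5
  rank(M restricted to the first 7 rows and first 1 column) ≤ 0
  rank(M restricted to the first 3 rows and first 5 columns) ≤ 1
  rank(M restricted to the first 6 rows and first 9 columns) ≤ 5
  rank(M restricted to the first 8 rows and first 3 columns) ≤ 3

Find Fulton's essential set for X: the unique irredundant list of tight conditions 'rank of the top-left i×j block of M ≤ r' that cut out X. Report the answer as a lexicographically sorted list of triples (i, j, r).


The tightest implied rank at each (i,j), from the 40 conditions:

  i=1: 0 0 0 0 0 0 0 0 0 0 1
  i=2: 0 0 0 0 1 1 1 1 1 1 2
  i=3: 0 0 0 0 1 1 1 1 2 2 3
  i=4: 0 0 1 1 2 2 2 2 3 3 4
  i=5: 0 1 2 2 3 3 3 3 4 4 5
  i=6: 0 1 2 2 3 3 3 4 5 5 6
  i=7: 0 1 2 2 3 3 3 4 5 6 7
  i=8: 1 2 3 3 4 4 4 5 6 7 8
  i=9: 1 2 3 3 4 5 5 6 7 8 9
  i=10: 1 2 3 3 4 5 6 7 8 9 10
  i=11: 1 2 3 4 5 6 7 8 9 10 11

reading off 1-entries of Δ²R: w = (11, 5, 9, 3, 2, 8, 10, 1, 6, 7, 4).

Fulton essential set (8 of the 34 Rothe cells):

[(1, 10, 0), (3, 4, 0), (3, 8, 1), (4, 2, 0), (7, 1, 0), (7, 4, 2), (7, 7, 3), (10, 4, 3)]
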